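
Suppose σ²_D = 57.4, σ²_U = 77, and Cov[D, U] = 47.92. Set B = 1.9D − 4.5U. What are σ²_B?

σ²_B = a²·σ²_D + b²·σ²_U + 2ab·Cov[D, U] with a = 1.9, b = -4.5.
= 1.9²·57.4 + (-4.5)²·77 + 2·1.9·(-4.5)·47.92
= 207.214 + 1559.25 + (-819.432) = 947.032.

σ²_B = 947.032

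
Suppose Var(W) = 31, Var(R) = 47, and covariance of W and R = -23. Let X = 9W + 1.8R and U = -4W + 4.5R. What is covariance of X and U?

covariance of X and U = -1501.2

By bilinearity, covariance of X and U = ac·Var(W) + bd·Var(R) + (ad+bc)·covariance of W and R, with a=9, b=1.8, c=-4, d=4.5.
ac·Var(W) = 9·(-4)·31 = -1116
bd·Var(R) = 1.8·4.5·47 = 380.7
(ad+bc)·covariance of W and R = (33.3)·(-23) = -765.9
covariance of X and U = -1116 + 380.7 + (-765.9) = -1501.2.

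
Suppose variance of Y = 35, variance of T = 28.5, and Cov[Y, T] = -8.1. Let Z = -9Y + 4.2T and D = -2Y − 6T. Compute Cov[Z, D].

By bilinearity, Cov[Z, D] = ac·variance of Y + bd·variance of T + (ad+bc)·Cov[Y, T], with a=-9, b=4.2, c=-2, d=-6.
ac·variance of Y = (-9)·(-2)·35 = 630
bd·variance of T = 4.2·(-6)·28.5 = -718.2
(ad+bc)·Cov[Y, T] = (45.6)·(-8.1) = -369.36
Cov[Z, D] = 630 + (-718.2) + (-369.36) = -457.56.

Cov[Z, D] = -457.56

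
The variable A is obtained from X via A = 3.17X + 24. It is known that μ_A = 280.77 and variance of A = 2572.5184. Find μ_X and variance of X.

From A = 3.17X + 24: μ_A = a·μ_X + b, so μ_X = (μ_A − b)/a = (280.77 − 24)/3.17 = 81.
variance of A = a²·variance of X, so variance of X = 2572.5184/3.17² = 256.

μ_X = 81, variance of X = 256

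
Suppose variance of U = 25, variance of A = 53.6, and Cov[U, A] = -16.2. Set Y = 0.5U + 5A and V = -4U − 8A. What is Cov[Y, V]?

By bilinearity, Cov[Y, V] = ac·variance of U + bd·variance of A + (ad+bc)·Cov[U, A], with a=0.5, b=5, c=-4, d=-8.
ac·variance of U = 0.5·(-4)·25 = -50
bd·variance of A = 5·(-8)·53.6 = -2144
(ad+bc)·Cov[U, A] = (-24)·(-16.2) = 388.8
Cov[Y, V] = -50 + (-2144) + 388.8 = -1805.2.

Cov[Y, V] = -1805.2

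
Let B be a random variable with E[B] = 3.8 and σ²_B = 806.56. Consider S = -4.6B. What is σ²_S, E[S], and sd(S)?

σ²_S = 17066.8096, E[S] = -17.48, sd(S) = 130.64

S = -4.6B is linear with a = -4.6, b = 0.
σ²_S = a²·σ²_B = (-4.6)²·806.56 = 17066.8096.
E[S] = a·E[B] + b = (-4.6)·3.8 = -17.48.
sd(B) = √806.56 = 28.4.
sd(S) = |a|·sd(B) = |-4.6|·28.4 = 130.64.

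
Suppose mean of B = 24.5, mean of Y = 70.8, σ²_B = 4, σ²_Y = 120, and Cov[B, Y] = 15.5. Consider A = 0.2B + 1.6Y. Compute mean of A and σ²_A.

mean of A = 0.2·mean of B + 1.6·mean of Y = 0.2·24.5 + 1.6·70.8 = 118.18.
σ²_A = a²·σ²_B + b²·σ²_Y + 2ab·Cov[B, Y] with a = 0.2, b = 1.6.
= 0.2²·4 + 1.6²·120 + 2·0.2·1.6·15.5
= 0.16 + 307.2 + 9.92 = 317.28.

mean of A = 118.18, σ²_A = 317.28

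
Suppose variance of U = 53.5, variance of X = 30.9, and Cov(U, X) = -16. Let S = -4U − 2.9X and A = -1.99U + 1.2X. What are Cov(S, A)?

Cov(S, A) = 302.792

By bilinearity, Cov(S, A) = ac·variance of U + bd·variance of X + (ad+bc)·Cov(U, X), with a=-4, b=-2.9, c=-1.99, d=1.2.
ac·variance of U = (-4)·(-1.99)·53.5 = 425.86
bd·variance of X = (-2.9)·1.2·30.9 = -107.532
(ad+bc)·Cov(U, X) = (0.971)·(-16) = -15.536
Cov(S, A) = 425.86 + (-107.532) + (-15.536) = 302.792.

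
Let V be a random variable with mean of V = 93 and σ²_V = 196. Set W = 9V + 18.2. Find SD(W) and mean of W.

W = 9V + 18.2 is linear with a = 9, b = 18.2.
SD(V) = √196 = 14.
SD(W) = |a|·SD(V) = |9|·14 = 126.
mean of W = a·mean of V + b = 9·93 + 18.2 = 855.2.

SD(W) = 126, mean of W = 855.2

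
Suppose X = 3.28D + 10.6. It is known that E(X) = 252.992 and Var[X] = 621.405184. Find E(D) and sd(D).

From X = 3.28D + 10.6: E(X) = a·E(D) + b, so E(D) = (E(X) − b)/a = (252.992 − 10.6)/3.28 = 73.9.
sd(X) = √621.405184 = 24.928.
sd(X) = |a|·sd(D), so sd(D) = 24.928/|3.28| = 7.6.

E(D) = 73.9, sd(D) = 7.6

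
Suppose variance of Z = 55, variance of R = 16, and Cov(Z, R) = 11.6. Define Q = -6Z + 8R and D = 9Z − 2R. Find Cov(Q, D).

By bilinearity, Cov(Q, D) = ac·variance of Z + bd·variance of R + (ad+bc)·Cov(Z, R), with a=-6, b=8, c=9, d=-2.
ac·variance of Z = (-6)·9·55 = -2970
bd·variance of R = 8·(-2)·16 = -256
(ad+bc)·Cov(Z, R) = (84)·11.6 = 974.4
Cov(Q, D) = -2970 + (-256) + 974.4 = -2251.6.

Cov(Q, D) = -2251.6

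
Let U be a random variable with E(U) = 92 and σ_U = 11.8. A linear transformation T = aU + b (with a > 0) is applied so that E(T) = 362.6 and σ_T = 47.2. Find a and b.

a = 4, b = -5.4

σ_T = a·σ_U (a > 0), so a = 47.2/11.8 = 4.
E(T) = a·E(U) + b, so b = 362.6 − 4·92 = -5.4.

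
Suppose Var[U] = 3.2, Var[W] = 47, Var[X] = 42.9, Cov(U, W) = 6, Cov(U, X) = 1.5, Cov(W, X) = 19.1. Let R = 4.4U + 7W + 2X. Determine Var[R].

Var[R] = 3467.352

Var[R] = a²·Var[U] + b²·Var[W] + c²·Var[X] + 2ab·Cov(U, W) + 2ac·Cov(U, X) + 2bc·Cov(W, X), with a = 4.4, b = 7, c = 2.
= 61.952 + 2303 + 171.6 + 369.6 + 26.4 + 534.8
= 3467.352.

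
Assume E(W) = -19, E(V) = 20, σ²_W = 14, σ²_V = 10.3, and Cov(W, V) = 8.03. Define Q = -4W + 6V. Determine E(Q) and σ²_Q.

E(Q) = (-4)·E(W) + 6·E(V) = (-4)·(-19) + 6·20 = 196.
σ²_Q = a²·σ²_W + b²·σ²_V + 2ab·Cov(W, V) with a = -4, b = 6.
= (-4)²·14 + 6²·10.3 + 2·(-4)·6·8.03
= 224 + 370.8 + (-385.44) = 209.36.

E(Q) = 196, σ²_Q = 209.36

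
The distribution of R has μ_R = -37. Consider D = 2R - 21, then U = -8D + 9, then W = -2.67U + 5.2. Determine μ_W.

μ_D = 2·(-37) + (-21) = -95.
μ_U = (-8)·(-95) + 9 = 769.
μ_W = (-2.67)·769 + 5.2 = -2048.03.

μ_W = -2048.03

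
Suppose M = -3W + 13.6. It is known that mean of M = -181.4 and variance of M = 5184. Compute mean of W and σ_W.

mean of W = 65, σ_W = 24

From M = -3W + 13.6: mean of M = a·mean of W + b, so mean of W = (mean of M − b)/a = (-181.4 − 13.6)/(-3) = 65.
σ_M = √5184 = 72.
σ_M = |a|·σ_W, so σ_W = 72/|-3| = 24.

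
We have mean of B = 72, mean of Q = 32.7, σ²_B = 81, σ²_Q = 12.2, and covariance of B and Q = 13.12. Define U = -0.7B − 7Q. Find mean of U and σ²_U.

mean of U = -279.3, σ²_U = 766.066

mean of U = (-0.7)·mean of B + (-7)·mean of Q = (-0.7)·72 + (-7)·32.7 = -279.3.
σ²_U = a²·σ²_B + b²·σ²_Q + 2ab·covariance of B and Q with a = -0.7, b = -7.
= (-0.7)²·81 + (-7)²·12.2 + 2·(-0.7)·(-7)·13.12
= 39.69 + 597.8 + 128.576 = 766.066.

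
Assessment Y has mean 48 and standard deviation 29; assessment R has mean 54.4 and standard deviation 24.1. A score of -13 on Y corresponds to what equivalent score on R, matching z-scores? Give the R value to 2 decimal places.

z = (-13 − 48)/29 ≈ -2.1034.
R = 54.4 + z·24.1 = 54.4 + (-13 − 48)·24.1/29 ≈ 3.71.

R = 3.71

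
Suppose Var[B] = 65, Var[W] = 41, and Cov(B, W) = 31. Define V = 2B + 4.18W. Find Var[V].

Var[V] = a²·Var[B] + b²·Var[W] + 2ab·Cov(B, W) with a = 2, b = 4.18.
= 2²·65 + 4.18²·41 + 2·2·4.18·31
= 260 + 716.3684 + 518.32 = 1494.6884.

Var[V] = 1494.6884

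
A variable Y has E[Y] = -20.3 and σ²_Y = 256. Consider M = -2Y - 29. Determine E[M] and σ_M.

E[M] = 11.6, σ_M = 32

M = -2Y - 29 is linear with a = -2, b = -29.
E[M] = a·E[Y] + b = (-2)·(-20.3) + (-29) = 11.6.
σ_Y = √256 = 16.
σ_M = |a|·σ_Y = |-2|·16 = 32.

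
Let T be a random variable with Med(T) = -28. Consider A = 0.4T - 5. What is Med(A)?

A linear map preserves order up to sign, so Med(A) = a·Med(T) + b = 0.4·(-28) + (-5) = -16.2.

Med(A) = -16.2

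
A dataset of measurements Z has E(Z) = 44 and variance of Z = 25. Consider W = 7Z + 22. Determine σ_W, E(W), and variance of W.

W = 7Z + 22 is linear with a = 7, b = 22.
σ_Z = √25 = 5.
σ_W = |a|·σ_Z = |7|·5 = 35.
E(W) = a·E(Z) + b = 7·44 + 22 = 330.
variance of W = a²·variance of Z = 7²·25 = 1225 (the additive constant 22 does not affect variance).

σ_W = 35, E(W) = 330, variance of W = 1225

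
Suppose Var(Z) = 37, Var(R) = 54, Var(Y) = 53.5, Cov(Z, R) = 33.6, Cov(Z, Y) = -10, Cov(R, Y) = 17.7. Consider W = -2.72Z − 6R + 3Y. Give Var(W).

Var(W) = a²·Var(Z) + b²·Var(R) + c²·Var(Y) + 2ab·Cov(Z, R) + 2ac·Cov(Z, Y) + 2bc·Cov(R, Y), with a = -2.72, b = -6, c = 3.
= 273.7408 + 1944 + 481.5 + 1096.704 + 163.2 + (-637.2)
= 3321.9448.

Var(W) = 3321.9448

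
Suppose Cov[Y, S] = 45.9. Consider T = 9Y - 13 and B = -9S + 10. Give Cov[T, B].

Cov[T, B] = -3717.9

Cov[T, B] = a·c·Cov[Y, S] = 9·(-9)·45.9 = -3717.9. Additive constants drop out.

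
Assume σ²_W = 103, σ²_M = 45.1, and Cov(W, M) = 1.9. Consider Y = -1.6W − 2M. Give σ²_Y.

σ²_Y = 456.24

σ²_Y = a²·σ²_W + b²·σ²_M + 2ab·Cov(W, M) with a = -1.6, b = -2.
= (-1.6)²·103 + (-2)²·45.1 + 2·(-1.6)·(-2)·1.9
= 263.68 + 180.4 + 12.16 = 456.24.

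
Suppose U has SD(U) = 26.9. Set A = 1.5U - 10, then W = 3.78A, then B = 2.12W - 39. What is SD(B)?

SD(A) = |1.5|·26.9 = 40.35.
SD(W) = |3.78|·40.35 = 152.523.
SD(B) = |2.12|·152.523 = 323.34876.

SD(B) = 323.34876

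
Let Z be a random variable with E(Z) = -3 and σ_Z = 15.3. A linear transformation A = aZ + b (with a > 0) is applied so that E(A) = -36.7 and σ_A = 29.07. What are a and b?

a = 1.9, b = -31

σ_A = a·σ_Z (a > 0), so a = 29.07/15.3 = 1.9.
E(A) = a·E(Z) + b, so b = -36.7 − 1.9·(-3) = -31.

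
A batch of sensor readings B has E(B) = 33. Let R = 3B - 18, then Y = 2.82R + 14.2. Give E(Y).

E(Y) = 242.62

E(R) = 3·33 + (-18) = 81.
E(Y) = 2.82·81 + 14.2 = 242.62.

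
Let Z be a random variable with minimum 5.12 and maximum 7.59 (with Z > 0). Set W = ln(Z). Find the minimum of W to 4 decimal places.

ln(Z) is increasing on this domain, so min(W) comes from min(Z) = 5.12: min(W) = ln(5.12) ≈ 1.6332.

min(W) = 1.6332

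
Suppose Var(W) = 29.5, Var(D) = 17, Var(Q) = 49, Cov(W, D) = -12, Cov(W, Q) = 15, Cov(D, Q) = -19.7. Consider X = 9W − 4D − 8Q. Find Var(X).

Var(X) = 3240.7

Var(X) = a²·Var(W) + b²·Var(D) + c²·Var(Q) + 2ab·Cov(W, D) + 2ac·Cov(W, Q) + 2bc·Cov(D, Q), with a = 9, b = -4, c = -8.
= 2389.5 + 272 + 3136 + 864 + (-2160) + (-1260.8)
= 3240.7.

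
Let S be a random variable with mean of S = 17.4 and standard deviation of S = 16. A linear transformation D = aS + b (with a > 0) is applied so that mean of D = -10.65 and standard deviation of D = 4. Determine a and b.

a = 0.25, b = -15

standard deviation of D = a·standard deviation of S (a > 0), so a = 4/16 = 0.25.
mean of D = a·mean of S + b, so b = -10.65 − 0.25·17.4 = -15.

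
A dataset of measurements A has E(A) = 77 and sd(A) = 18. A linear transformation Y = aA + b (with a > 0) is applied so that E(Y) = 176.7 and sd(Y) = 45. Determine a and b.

a = 2.5, b = -15.8

sd(Y) = a·sd(A) (a > 0), so a = 45/18 = 2.5.
E(Y) = a·E(A) + b, so b = 176.7 − 2.5·77 = -15.8.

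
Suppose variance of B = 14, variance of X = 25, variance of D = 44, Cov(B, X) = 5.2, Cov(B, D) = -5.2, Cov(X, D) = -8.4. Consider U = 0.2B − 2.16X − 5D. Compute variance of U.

variance of U = a²·variance of B + b²·variance of X + c²·variance of D + 2ab·Cov(B, X) + 2ac·Cov(B, D) + 2bc·Cov(X, D), with a = 0.2, b = -2.16, c = -5.
= 0.56 + 116.64 + 1100 + (-4.4928) + 10.4 + (-181.44)
= 1041.6672.

variance of U = 1041.6672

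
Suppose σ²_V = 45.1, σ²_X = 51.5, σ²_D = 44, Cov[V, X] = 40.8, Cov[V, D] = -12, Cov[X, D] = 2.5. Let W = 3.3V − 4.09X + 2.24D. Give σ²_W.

σ²_W = 248.83935

σ²_W = a²·σ²_V + b²·σ²_X + c²·σ²_D + 2ab·Cov[V, X] + 2ac·Cov[V, D] + 2bc·Cov[X, D], with a = 3.3, b = -4.09, c = 2.24.
= 491.139 + 861.49715 + 220.7744 + (-1101.3552) + (-177.408) + (-45.808)
= 248.83935.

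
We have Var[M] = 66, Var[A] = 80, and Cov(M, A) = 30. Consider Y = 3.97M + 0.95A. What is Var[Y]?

Var[Y] = a²·Var[M] + b²·Var[A] + 2ab·Cov(M, A) with a = 3.97, b = 0.95.
= 3.97²·66 + 0.95²·80 + 2·3.97·0.95·30
= 1040.2194 + 72.2 + 226.29 = 1338.7094.

Var[Y] = 1338.7094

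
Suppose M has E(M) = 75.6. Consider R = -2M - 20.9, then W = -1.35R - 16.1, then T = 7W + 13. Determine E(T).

E(R) = (-2)·75.6 + (-20.9) = -172.1.
E(W) = (-1.35)·(-172.1) + (-16.1) = 216.235.
E(T) = 7·216.235 + 13 = 1526.645.

E(T) = 1526.645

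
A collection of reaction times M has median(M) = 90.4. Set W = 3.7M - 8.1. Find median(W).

A linear map preserves order up to sign, so median(W) = a·median(M) + b = 3.7·90.4 + (-8.1) = 326.38.

median(W) = 326.38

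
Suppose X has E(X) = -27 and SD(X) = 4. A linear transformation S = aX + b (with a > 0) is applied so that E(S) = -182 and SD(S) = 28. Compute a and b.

a = 7, b = 7

SD(S) = a·SD(X) (a > 0), so a = 28/4 = 7.
E(S) = a·E(X) + b, so b = -182 − 7·(-27) = 7.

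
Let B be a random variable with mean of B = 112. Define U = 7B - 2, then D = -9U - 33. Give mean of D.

mean of D = -7071

mean of U = 7·112 + (-2) = 782.
mean of D = (-9)·782 + (-33) = -7071.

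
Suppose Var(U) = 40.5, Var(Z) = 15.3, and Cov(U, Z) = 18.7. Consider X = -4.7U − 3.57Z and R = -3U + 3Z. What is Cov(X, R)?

By bilinearity, Cov(X, R) = ac·Var(U) + bd·Var(Z) + (ad+bc)·Cov(U, Z), with a=-4.7, b=-3.57, c=-3, d=3.
ac·Var(U) = (-4.7)·(-3)·40.5 = 571.05
bd·Var(Z) = (-3.57)·3·15.3 = -163.863
(ad+bc)·Cov(U, Z) = (-3.39)·18.7 = -63.393
Cov(X, R) = 571.05 + (-163.863) + (-63.393) = 343.794.

Cov(X, R) = 343.794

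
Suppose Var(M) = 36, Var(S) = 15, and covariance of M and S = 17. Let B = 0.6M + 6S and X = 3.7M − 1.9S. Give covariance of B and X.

covariance of B and X = 266.94

By bilinearity, covariance of B and X = ac·Var(M) + bd·Var(S) + (ad+bc)·covariance of M and S, with a=0.6, b=6, c=3.7, d=-1.9.
ac·Var(M) = 0.6·3.7·36 = 79.92
bd·Var(S) = 6·(-1.9)·15 = -171
(ad+bc)·covariance of M and S = (21.06)·17 = 358.02
covariance of B and X = 79.92 + (-171) + 358.02 = 266.94.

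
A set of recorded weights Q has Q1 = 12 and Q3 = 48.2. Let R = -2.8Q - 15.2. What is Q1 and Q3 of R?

a = -2.8 < 0 reverses order: Q1(R) comes from Q3(Q), Q3(R) from Q1(Q).
Q1(R) = (-2.8)·48.2 + (-15.2) = -150.16; Q3(R) = (-2.8)·12 + (-15.2) = -48.8.

Q1(R) = -150.16, Q3(R) = -48.8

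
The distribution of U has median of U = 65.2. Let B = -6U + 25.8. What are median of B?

A linear map preserves order up to sign, so median of B = a·median of U + b = (-6)·65.2 + 25.8 = -365.4.

median of B = -365.4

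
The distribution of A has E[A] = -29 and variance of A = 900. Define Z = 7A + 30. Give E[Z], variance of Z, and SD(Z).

E[Z] = -173, variance of Z = 44100, SD(Z) = 210

Z = 7A + 30 is linear with a = 7, b = 30.
E[Z] = a·E[A] + b = 7·(-29) + 30 = -173.
variance of Z = a²·variance of A = 7²·900 = 44100 (the additive constant 30 does not affect variance).
SD(A) = √900 = 30.
SD(Z) = |a|·SD(A) = |7|·30 = 210.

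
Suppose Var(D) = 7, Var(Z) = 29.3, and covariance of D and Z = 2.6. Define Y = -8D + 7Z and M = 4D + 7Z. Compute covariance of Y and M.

covariance of Y and M = 1138.9

By bilinearity, covariance of Y and M = ac·Var(D) + bd·Var(Z) + (ad+bc)·covariance of D and Z, with a=-8, b=7, c=4, d=7.
ac·Var(D) = (-8)·4·7 = -224
bd·Var(Z) = 7·7·29.3 = 1435.7
(ad+bc)·covariance of D and Z = (-28)·2.6 = -72.8
covariance of Y and M = -224 + 1435.7 + (-72.8) = 1138.9.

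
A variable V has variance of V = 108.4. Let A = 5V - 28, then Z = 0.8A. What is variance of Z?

variance of A = 5²·108.4 = 2710.
variance of Z = 0.8²·2710 = 1734.4.

variance of Z = 1734.4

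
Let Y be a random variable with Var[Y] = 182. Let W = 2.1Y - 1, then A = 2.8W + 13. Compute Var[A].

Var[A] = 6292.5408

Var[W] = 2.1²·182 = 802.62.
Var[A] = 2.8²·802.62 = 6292.5408.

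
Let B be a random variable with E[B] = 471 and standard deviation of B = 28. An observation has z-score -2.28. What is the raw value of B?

B = E[B] + z·standard deviation of B = 471 + (-2.28)·28 = 407.16.

B = 407.16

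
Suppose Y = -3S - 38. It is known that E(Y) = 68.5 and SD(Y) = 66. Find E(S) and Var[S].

From Y = -3S - 38: E(Y) = a·E(S) + b, so E(S) = (E(Y) − b)/a = (68.5 − (-38))/(-3) = -35.5.
Var[Y] = 66² = 4356.
Var[Y] = a²·Var[S], so Var[S] = 4356/(-3)² = 484.

E(S) = -35.5, Var[S] = 484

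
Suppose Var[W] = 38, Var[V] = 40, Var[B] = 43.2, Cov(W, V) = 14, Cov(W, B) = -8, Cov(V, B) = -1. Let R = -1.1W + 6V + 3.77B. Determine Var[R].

Var[R] = a²·Var[W] + b²·Var[V] + c²·Var[B] + 2ab·Cov(W, V) + 2ac·Cov(W, B) + 2bc·Cov(V, B), with a = -1.1, b = 6, c = 3.77.
= 45.98 + 1440 + 613.99728 + (-184.8) + 66.352 + (-45.24)
= 1936.28928.

Var[R] = 1936.28928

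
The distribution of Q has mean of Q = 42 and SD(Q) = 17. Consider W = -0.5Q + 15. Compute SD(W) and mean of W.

W = -0.5Q + 15 is linear with a = -0.5, b = 15.
SD(W) = |a|·SD(Q) = |-0.5|·17 = 8.5.
mean of W = a·mean of Q + b = (-0.5)·42 + 15 = -6.

SD(W) = 8.5, mean of W = -6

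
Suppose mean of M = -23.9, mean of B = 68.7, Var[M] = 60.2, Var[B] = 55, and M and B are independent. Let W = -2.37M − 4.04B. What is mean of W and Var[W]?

mean of W = (-2.37)·mean of M + (-4.04)·mean of B = (-2.37)·(-23.9) + (-4.04)·68.7 = -220.905.
Var[W] = a²·Var[M] + b²·Var[B] + 2ab·Cov[M, B] with a = -2.37, b = -4.04.
Independence gives Cov[M, B] = 0.
= (-2.37)²·60.2 + (-4.04)²·55 + 2·(-2.37)·(-4.04)·0
= 338.13738 + 897.688 + 0 = 1235.82538.

mean of W = -220.905, Var[W] = 1235.82538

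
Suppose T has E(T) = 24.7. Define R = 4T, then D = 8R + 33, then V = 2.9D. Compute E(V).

E(R) = 4·24.7 = 98.8.
E(D) = 8·98.8 + 33 = 823.4.
E(V) = 2.9·823.4 = 2387.86.

E(V) = 2387.86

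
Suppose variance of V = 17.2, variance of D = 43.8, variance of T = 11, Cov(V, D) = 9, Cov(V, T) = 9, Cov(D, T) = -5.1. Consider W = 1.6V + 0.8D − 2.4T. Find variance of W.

variance of W = a²·variance of V + b²·variance of D + c²·variance of T + 2ab·Cov(V, D) + 2ac·Cov(V, T) + 2bc·Cov(D, T), with a = 1.6, b = 0.8, c = -2.4.
= 44.032 + 28.032 + 63.36 + 23.04 + (-69.12) + 19.584
= 108.928.

variance of W = 108.928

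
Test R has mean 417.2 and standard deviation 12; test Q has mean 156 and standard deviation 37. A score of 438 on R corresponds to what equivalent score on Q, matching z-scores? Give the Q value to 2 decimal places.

z = (438 − 417.2)/12 ≈ 1.7333.
Q = 156 + z·37 = 156 + (438 − 417.2)·37/12 ≈ 220.13.

Q = 220.13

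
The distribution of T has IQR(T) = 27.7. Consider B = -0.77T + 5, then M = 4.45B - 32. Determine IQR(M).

IQR(M) = 94.91405

IQR(B) = |-0.77|·27.7 = 21.329.
IQR(M) = |4.45|·21.329 = 94.91405.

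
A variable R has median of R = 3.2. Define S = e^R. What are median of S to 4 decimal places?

median of S = 24.5325

e^R is monotone on this domain, so median of S = exp(3.2) ≈ 24.5325.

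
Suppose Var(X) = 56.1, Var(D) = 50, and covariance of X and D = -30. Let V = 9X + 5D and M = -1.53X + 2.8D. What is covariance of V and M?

By bilinearity, covariance of V and M = ac·Var(X) + bd·Var(D) + (ad+bc)·covariance of X and D, with a=9, b=5, c=-1.53, d=2.8.
ac·Var(X) = 9·(-1.53)·56.1 = -772.497
bd·Var(D) = 5·2.8·50 = 700
(ad+bc)·covariance of X and D = (17.55)·(-30) = -526.5
covariance of V and M = -772.497 + 700 + (-526.5) = -598.997.

covariance of V and M = -598.997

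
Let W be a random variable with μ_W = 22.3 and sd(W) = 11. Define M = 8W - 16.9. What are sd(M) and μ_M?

M = 8W - 16.9 is linear with a = 8, b = -16.9.
sd(M) = |a|·sd(W) = |8|·11 = 88.
μ_M = a·μ_W + b = 8·22.3 + (-16.9) = 161.5.

sd(M) = 88, μ_M = 161.5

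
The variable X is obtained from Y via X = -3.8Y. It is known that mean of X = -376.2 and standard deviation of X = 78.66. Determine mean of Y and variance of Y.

From X = -3.8Y: mean of X = a·mean of Y + b, so mean of Y = (mean of X − b)/a = (-376.2 − 0)/(-3.8) = 99.
variance of X = 78.66² = 6187.3956.
variance of X = a²·variance of Y, so variance of Y = 6187.3956/(-3.8)² = 428.49.

mean of Y = 99, variance of Y = 428.49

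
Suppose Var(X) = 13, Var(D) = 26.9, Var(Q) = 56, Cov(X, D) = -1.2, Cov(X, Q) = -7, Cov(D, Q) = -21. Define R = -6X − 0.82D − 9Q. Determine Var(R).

Var(R) = 3944.31956

Var(R) = a²·Var(X) + b²·Var(D) + c²·Var(Q) + 2ab·Cov(X, D) + 2ac·Cov(X, Q) + 2bc·Cov(D, Q), with a = -6, b = -0.82, c = -9.
= 468 + 18.08756 + 4536 + (-11.808) + (-756) + (-309.96)
= 3944.31956.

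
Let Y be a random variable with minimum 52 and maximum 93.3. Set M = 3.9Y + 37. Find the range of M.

Range(M) = 161.07

Range of Y = 93.3 − 52 = 41.3.
Range(M) = |a|·Range(Y) = |3.9|·41.3 = 161.07.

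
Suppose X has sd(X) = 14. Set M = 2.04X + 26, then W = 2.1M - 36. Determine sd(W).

sd(M) = |2.04|·14 = 28.56.
sd(W) = |2.1|·28.56 = 59.976.

sd(W) = 59.976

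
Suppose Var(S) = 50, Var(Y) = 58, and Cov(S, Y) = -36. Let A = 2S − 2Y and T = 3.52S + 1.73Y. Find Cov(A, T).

By bilinearity, Cov(A, T) = ac·Var(S) + bd·Var(Y) + (ad+bc)·Cov(S, Y), with a=2, b=-2, c=3.52, d=1.73.
ac·Var(S) = 2·3.52·50 = 352
bd·Var(Y) = (-2)·1.73·58 = -200.68
(ad+bc)·Cov(S, Y) = (-3.58)·(-36) = 128.88
Cov(A, T) = 352 + (-200.68) + 128.88 = 280.2.

Cov(A, T) = 280.2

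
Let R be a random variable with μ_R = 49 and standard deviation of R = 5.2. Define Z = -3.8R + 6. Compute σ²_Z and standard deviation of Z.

Z = -3.8R + 6 is linear with a = -3.8, b = 6.
σ²_R = 5.2² = 27.04.
σ²_Z = a²·σ²_R = (-3.8)²·27.04 = 390.4576 (the additive constant 6 does not affect variance).
standard deviation of Z = |a|·standard deviation of R = |-3.8|·5.2 = 19.76.

σ²_Z = 390.4576, standard deviation of Z = 19.76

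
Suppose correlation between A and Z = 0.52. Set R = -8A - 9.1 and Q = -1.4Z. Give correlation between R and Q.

Linear rescalings preserve correlation up to sign; here the slopes -8 and -1.4 have the same sign, so correlation between R and Q = correlation between A and Z = 0.52.

correlation between R and Q = 0.52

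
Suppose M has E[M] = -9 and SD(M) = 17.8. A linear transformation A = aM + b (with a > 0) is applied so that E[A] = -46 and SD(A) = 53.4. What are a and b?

SD(A) = a·SD(M) (a > 0), so a = 53.4/17.8 = 3.
E[A] = a·E[M] + b, so b = -46 − 3·(-9) = -19.

a = 3, b = -19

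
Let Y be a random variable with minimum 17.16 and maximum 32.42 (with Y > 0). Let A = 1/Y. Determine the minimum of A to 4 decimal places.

1/Y is decreasing on this domain, so min(A) comes from max(Y) = 32.42: min(A) = 1/(32.42) ≈ 0.0308.

min(A) = 0.0308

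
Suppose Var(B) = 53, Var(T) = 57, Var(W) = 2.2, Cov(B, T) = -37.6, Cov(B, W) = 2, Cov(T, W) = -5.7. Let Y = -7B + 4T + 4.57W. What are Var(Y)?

Var(Y) = 5324.19478

Var(Y) = a²·Var(B) + b²·Var(T) + c²·Var(W) + 2ab·Cov(B, T) + 2ac·Cov(B, W) + 2bc·Cov(T, W), with a = -7, b = 4, c = 4.57.
= 2597 + 912 + 45.94678 + 2105.6 + (-127.96) + (-208.392)
= 5324.19478.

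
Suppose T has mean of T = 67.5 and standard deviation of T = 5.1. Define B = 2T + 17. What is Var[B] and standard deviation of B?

Var[B] = 104.04, standard deviation of B = 10.2

B = 2T + 17 is linear with a = 2, b = 17.
Var[T] = 5.1² = 26.01.
Var[B] = a²·Var[T] = 2²·26.01 = 104.04 (the additive constant 17 does not affect variance).
standard deviation of B = |a|·standard deviation of T = |2|·5.1 = 10.2.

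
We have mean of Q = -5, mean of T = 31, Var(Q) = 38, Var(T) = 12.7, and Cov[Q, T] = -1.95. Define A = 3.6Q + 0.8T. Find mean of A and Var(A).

mean of A = 3.6·mean of Q + 0.8·mean of T = 3.6·(-5) + 0.8·31 = 6.8.
Var(A) = a²·Var(Q) + b²·Var(T) + 2ab·Cov[Q, T] with a = 3.6, b = 0.8.
= 3.6²·38 + 0.8²·12.7 + 2·3.6·0.8·(-1.95)
= 492.48 + 8.128 + (-11.232) = 489.376.

mean of A = 6.8, Var(A) = 489.376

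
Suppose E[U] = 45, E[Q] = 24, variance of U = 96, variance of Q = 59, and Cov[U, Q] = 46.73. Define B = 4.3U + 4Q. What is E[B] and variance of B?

E[B] = 4.3·E[U] + 4·E[Q] = 4.3·45 + 4·24 = 289.5.
variance of B = a²·variance of U + b²·variance of Q + 2ab·Cov[U, Q] with a = 4.3, b = 4.
= 4.3²·96 + 4²·59 + 2·4.3·4·46.73
= 1775.04 + 944 + 1607.512 = 4326.552.

E[B] = 289.5, variance of B = 4326.552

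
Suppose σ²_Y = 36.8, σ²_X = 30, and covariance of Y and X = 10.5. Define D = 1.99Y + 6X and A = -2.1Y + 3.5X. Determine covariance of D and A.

By bilinearity, covariance of D and A = ac·σ²_Y + bd·σ²_X + (ad+bc)·covariance of Y and X, with a=1.99, b=6, c=-2.1, d=3.5.
ac·σ²_Y = 1.99·(-2.1)·36.8 = -153.7872
bd·σ²_X = 6·3.5·30 = 630
(ad+bc)·covariance of Y and X = (-5.635)·10.5 = -59.1675
covariance of D and A = -153.7872 + 630 + (-59.1675) = 417.0453.

covariance of D and A = 417.0453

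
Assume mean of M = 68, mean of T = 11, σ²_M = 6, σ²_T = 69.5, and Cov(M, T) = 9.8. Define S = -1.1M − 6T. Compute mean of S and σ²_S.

mean of S = -140.8, σ²_S = 2638.62

mean of S = (-1.1)·mean of M + (-6)·mean of T = (-1.1)·68 + (-6)·11 = -140.8.
σ²_S = a²·σ²_M + b²·σ²_T + 2ab·Cov(M, T) with a = -1.1, b = -6.
= (-1.1)²·6 + (-6)²·69.5 + 2·(-1.1)·(-6)·9.8
= 7.26 + 2502 + 129.36 = 2638.62.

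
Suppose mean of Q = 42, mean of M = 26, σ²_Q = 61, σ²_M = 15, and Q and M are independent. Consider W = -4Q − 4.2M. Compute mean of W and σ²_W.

mean of W = (-4)·mean of Q + (-4.2)·mean of M = (-4)·42 + (-4.2)·26 = -277.2.
σ²_W = a²·σ²_Q + b²·σ²_M + 2ab·Cov[Q, M] with a = -4, b = -4.2.
Independence gives Cov[Q, M] = 0.
= (-4)²·61 + (-4.2)²·15 + 2·(-4)·(-4.2)·0
= 976 + 264.6 + 0 = 1240.6.

mean of W = -277.2, σ²_W = 1240.6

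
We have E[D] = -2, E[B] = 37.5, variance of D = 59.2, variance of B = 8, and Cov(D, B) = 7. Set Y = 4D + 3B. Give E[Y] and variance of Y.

E[Y] = 4·E[D] + 3·E[B] = 4·(-2) + 3·37.5 = 104.5.
variance of Y = a²·variance of D + b²·variance of B + 2ab·Cov(D, B) with a = 4, b = 3.
= 4²·59.2 + 3²·8 + 2·4·3·7
= 947.2 + 72 + 168 = 1187.2.

E[Y] = 104.5, variance of Y = 1187.2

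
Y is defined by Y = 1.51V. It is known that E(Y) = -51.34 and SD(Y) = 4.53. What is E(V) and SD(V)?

E(V) = -34, SD(V) = 3

From Y = 1.51V: E(Y) = a·E(V) + b, so E(V) = (E(Y) − b)/a = (-51.34 − 0)/1.51 = -34.
SD(Y) = |a|·SD(V), so SD(V) = 4.53/|1.51| = 3.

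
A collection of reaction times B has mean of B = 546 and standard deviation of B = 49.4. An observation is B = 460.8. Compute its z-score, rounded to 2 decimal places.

z = (B − mean of B) / standard deviation of B = (460.8 − 546) / 49.4 ≈ -1.72.

z = -1.72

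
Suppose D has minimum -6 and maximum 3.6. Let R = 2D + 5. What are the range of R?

Range of D = 3.6 − (-6) = 9.6.
Range(R) = |a|·Range(D) = |2|·9.6 = 19.2.

Range(R) = 19.2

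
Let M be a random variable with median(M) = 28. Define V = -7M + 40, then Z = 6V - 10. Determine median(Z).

median(V) = (-7)·28 + 40 = -156.
median(Z) = 6·(-156) + (-10) = -946.

median(Z) = -946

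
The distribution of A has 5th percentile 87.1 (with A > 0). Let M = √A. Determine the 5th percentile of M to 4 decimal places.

√A is increasing, so P_{5}(M) = g(P_{5}(A)) ≈ 9.3327.

5th percentile of M = 9.3327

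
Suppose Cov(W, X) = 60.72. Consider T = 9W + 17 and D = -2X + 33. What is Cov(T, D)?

Cov(T, D) = -1092.96

Cov(T, D) = a·c·Cov(W, X) = 9·(-2)·60.72 = -1092.96. Additive constants drop out.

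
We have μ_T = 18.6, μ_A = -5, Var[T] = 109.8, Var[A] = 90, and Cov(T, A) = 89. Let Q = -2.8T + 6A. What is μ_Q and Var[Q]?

μ_Q = -82.08, Var[Q] = 1110.432

μ_Q = (-2.8)·μ_T + 6·μ_A = (-2.8)·18.6 + 6·(-5) = -82.08.
Var[Q] = a²·Var[T] + b²·Var[A] + 2ab·Cov(T, A) with a = -2.8, b = 6.
= (-2.8)²·109.8 + 6²·90 + 2·(-2.8)·6·89
= 860.832 + 3240 + (-2990.4) = 1110.432.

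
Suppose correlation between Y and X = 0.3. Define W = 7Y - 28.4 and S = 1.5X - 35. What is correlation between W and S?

Linear rescalings preserve correlation up to sign; here the slopes 7 and 1.5 have the same sign, so correlation between W and S = correlation between Y and X = 0.3.

correlation between W and S = 0.3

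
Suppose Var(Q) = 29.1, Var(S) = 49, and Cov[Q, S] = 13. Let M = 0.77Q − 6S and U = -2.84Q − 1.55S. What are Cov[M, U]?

By bilinearity, Cov[M, U] = ac·Var(Q) + bd·Var(S) + (ad+bc)·Cov[Q, S], with a=0.77, b=-6, c=-2.84, d=-1.55.
ac·Var(Q) = 0.77·(-2.84)·29.1 = -63.63588
bd·Var(S) = (-6)·(-1.55)·49 = 455.7
(ad+bc)·Cov[Q, S] = (15.8465)·13 = 206.0045
Cov[M, U] = -63.63588 + 455.7 + 206.0045 = 598.06862.

Cov[M, U] = 598.06862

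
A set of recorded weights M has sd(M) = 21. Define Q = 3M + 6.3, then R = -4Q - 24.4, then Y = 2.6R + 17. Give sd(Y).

sd(Q) = |3|·21 = 63.
sd(R) = |-4|·63 = 252.
sd(Y) = |2.6|·252 = 655.2.

sd(Y) = 655.2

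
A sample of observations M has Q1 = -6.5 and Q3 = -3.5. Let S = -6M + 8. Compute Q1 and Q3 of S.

a = -6 < 0 reverses order: Q1(S) comes from Q3(M), Q3(S) from Q1(M).
Q1(S) = (-6)·(-3.5) + 8 = 29; Q3(S) = (-6)·(-6.5) + 8 = 47.

Q1(S) = 29, Q3(S) = 47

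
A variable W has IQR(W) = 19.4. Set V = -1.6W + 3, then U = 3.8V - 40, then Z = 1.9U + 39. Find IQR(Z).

IQR(V) = |-1.6|·19.4 = 31.04.
IQR(U) = |3.8|·31.04 = 117.952.
IQR(Z) = |1.9|·117.952 = 224.1088.

IQR(Z) = 224.1088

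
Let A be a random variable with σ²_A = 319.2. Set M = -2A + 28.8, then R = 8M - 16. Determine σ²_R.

σ²_M = (-2)²·319.2 = 1276.8.
σ²_R = 8²·1276.8 = 81715.2.

σ²_R = 81715.2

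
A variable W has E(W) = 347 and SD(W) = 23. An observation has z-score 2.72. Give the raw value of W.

W = E(W) + z·SD(W) = 347 + 2.72·23 = 409.56.

W = 409.56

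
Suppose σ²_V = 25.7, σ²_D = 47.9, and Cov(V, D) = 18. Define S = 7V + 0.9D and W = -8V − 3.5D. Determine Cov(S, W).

By bilinearity, Cov(S, W) = ac·σ²_V + bd·σ²_D + (ad+bc)·Cov(V, D), with a=7, b=0.9, c=-8, d=-3.5.
ac·σ²_V = 7·(-8)·25.7 = -1439.2
bd·σ²_D = 0.9·(-3.5)·47.9 = -150.885
(ad+bc)·Cov(V, D) = (-31.7)·18 = -570.6
Cov(S, W) = -1439.2 + (-150.885) + (-570.6) = -2160.685.

Cov(S, W) = -2160.685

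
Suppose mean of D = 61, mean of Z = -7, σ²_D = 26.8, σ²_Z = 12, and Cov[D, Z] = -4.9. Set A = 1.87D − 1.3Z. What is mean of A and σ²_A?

mean of A = 1.87·mean of D + (-1.3)·mean of Z = 1.87·61 + (-1.3)·(-7) = 123.17.
σ²_A = a²·σ²_D + b²·σ²_Z + 2ab·Cov[D, Z] with a = 1.87, b = -1.3.
= 1.87²·26.8 + (-1.3)²·12 + 2·1.87·(-1.3)·(-4.9)
= 93.71692 + 20.28 + 23.8238 = 137.82072.

mean of A = 123.17, σ²_A = 137.82072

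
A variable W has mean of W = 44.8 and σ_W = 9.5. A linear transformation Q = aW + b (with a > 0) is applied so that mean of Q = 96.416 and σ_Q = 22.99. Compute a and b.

σ_Q = a·σ_W (a > 0), so a = 22.99/9.5 = 2.42.
mean of Q = a·mean of W + b, so b = 96.416 − 2.42·44.8 = -12.

a = 2.42, b = -12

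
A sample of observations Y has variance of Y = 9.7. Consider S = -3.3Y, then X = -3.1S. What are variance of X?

variance of X = 1015.13313

variance of S = (-3.3)²·9.7 = 105.633.
variance of X = (-3.1)²·105.633 = 1015.13313.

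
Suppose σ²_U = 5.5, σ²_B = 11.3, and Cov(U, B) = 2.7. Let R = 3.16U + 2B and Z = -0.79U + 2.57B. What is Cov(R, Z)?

Cov(R, Z) = 62.01304

By bilinearity, Cov(R, Z) = ac·σ²_U + bd·σ²_B + (ad+bc)·Cov(U, B), with a=3.16, b=2, c=-0.79, d=2.57.
ac·σ²_U = 3.16·(-0.79)·5.5 = -13.7302
bd·σ²_B = 2·2.57·11.3 = 58.082
(ad+bc)·Cov(U, B) = (6.5412)·2.7 = 17.66124
Cov(R, Z) = -13.7302 + 58.082 + 17.66124 = 62.01304.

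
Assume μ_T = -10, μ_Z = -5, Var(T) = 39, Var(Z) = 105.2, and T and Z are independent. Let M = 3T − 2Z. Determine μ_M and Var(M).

μ_M = 3·μ_T + (-2)·μ_Z = 3·(-10) + (-2)·(-5) = -20.
Var(M) = a²·Var(T) + b²·Var(Z) + 2ab·Cov[T, Z] with a = 3, b = -2.
Independence gives Cov[T, Z] = 0.
= 3²·39 + (-2)²·105.2 + 2·3·(-2)·0
= 351 + 420.8 + 0 = 771.8.

μ_M = -20, Var(M) = 771.8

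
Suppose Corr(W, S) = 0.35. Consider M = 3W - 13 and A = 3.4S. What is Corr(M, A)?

Corr(M, A) = 0.35

Linear rescalings preserve correlation up to sign; here the slopes 3 and 3.4 have the same sign, so Corr(M, A) = Corr(W, S) = 0.35.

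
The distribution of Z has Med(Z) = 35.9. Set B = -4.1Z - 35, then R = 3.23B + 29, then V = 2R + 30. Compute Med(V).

Med(B) = (-4.1)·35.9 + (-35) = -182.19.
Med(R) = 3.23·(-182.19) + 29 = -559.4737.
Med(V) = 2·(-559.4737) + 30 = -1088.9474.

Med(V) = -1088.9474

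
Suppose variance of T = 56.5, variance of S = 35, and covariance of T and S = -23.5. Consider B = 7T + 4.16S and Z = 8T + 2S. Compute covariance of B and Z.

By bilinearity, covariance of B and Z = ac·variance of T + bd·variance of S + (ad+bc)·covariance of T and S, with a=7, b=4.16, c=8, d=2.
ac·variance of T = 7·8·56.5 = 3164
bd·variance of S = 4.16·2·35 = 291.2
(ad+bc)·covariance of T and S = (47.28)·(-23.5) = -1111.08
covariance of B and Z = 3164 + 291.2 + (-1111.08) = 2344.12.

covariance of B and Z = 2344.12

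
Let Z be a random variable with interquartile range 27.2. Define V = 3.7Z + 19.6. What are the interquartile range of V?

Under V = aZ + b, IQR(V) = |a|·IQR(Z) = |3.7|·27.2 = 100.64 (shifts cancel; spread scales by |a|).

IQR(V) = 100.64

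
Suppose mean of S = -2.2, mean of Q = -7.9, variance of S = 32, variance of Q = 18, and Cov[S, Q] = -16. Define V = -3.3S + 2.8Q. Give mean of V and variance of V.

mean of V = -14.86, variance of V = 785.28

mean of V = (-3.3)·mean of S + 2.8·mean of Q = (-3.3)·(-2.2) + 2.8·(-7.9) = -14.86.
variance of V = a²·variance of S + b²·variance of Q + 2ab·Cov[S, Q] with a = -3.3, b = 2.8.
= (-3.3)²·32 + 2.8²·18 + 2·(-3.3)·2.8·(-16)
= 348.48 + 141.12 + 295.68 = 785.28.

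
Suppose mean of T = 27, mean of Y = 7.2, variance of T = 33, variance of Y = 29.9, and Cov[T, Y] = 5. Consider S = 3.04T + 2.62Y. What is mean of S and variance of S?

mean of S = 3.04·mean of T + 2.62·mean of Y = 3.04·27 + 2.62·7.2 = 100.944.
variance of S = a²·variance of T + b²·variance of Y + 2ab·Cov[T, Y] with a = 3.04, b = 2.62.
= 3.04²·33 + 2.62²·29.9 + 2·3.04·2.62·5
= 304.9728 + 205.24556 + 79.648 = 589.86636.

mean of S = 100.944, variance of S = 589.86636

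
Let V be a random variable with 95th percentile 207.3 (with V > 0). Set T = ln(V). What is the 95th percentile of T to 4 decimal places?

ln(V) is increasing, so P_{95}(T) = g(P_{95}(V)) ≈ 5.3342.

95th percentile of T = 5.3342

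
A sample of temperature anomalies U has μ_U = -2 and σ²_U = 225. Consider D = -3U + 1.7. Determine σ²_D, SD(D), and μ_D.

D = -3U + 1.7 is linear with a = -3, b = 1.7.
σ²_D = a²·σ²_U = (-3)²·225 = 2025 (the additive constant 1.7 does not affect variance).
SD(U) = √225 = 15.
SD(D) = |a|·SD(U) = |-3|·15 = 45.
μ_D = a·μ_U + b = (-3)·(-2) + 1.7 = 7.7.

σ²_D = 2025, SD(D) = 45, μ_D = 7.7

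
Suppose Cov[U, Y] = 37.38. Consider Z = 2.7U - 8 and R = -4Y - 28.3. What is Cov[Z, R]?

Cov[Z, R] = -403.704

Cov[Z, R] = a·c·Cov[U, Y] = 2.7·(-4)·37.38 = -403.704. Additive constants drop out.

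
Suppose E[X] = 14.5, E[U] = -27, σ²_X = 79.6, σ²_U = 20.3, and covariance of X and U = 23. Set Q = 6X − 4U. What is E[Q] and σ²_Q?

E[Q] = 195, σ²_Q = 2086.4

E[Q] = 6·E[X] + (-4)·E[U] = 6·14.5 + (-4)·(-27) = 195.
σ²_Q = a²·σ²_X + b²·σ²_U + 2ab·covariance of X and U with a = 6, b = -4.
= 6²·79.6 + (-4)²·20.3 + 2·6·(-4)·23
= 2865.6 + 324.8 + (-1104) = 2086.4.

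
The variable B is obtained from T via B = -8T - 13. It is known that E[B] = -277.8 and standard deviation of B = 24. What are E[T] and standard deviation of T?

E[T] = 33.1, standard deviation of T = 3

From B = -8T - 13: E[B] = a·E[T] + b, so E[T] = (E[B] − b)/a = (-277.8 − (-13))/(-8) = 33.1.
standard deviation of B = |a|·standard deviation of T, so standard deviation of T = 24/|-8| = 3.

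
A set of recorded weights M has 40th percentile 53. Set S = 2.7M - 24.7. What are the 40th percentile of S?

Since a = 2.7 > 0 the transformation is increasing, so the 40th percentile of S = a·(P_{40} of M) + b = 2.7·53 + (-24.7) = 118.4.

40th percentile of S = 118.4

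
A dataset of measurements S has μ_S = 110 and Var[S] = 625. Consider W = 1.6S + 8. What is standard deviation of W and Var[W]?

W = 1.6S + 8 is linear with a = 1.6, b = 8.
standard deviation of S = √625 = 25.
standard deviation of W = |a|·standard deviation of S = |1.6|·25 = 40.
Var[W] = a²·Var[S] = 1.6²·625 = 1600 (the additive constant 8 does not affect variance).

standard deviation of W = 40, Var[W] = 1600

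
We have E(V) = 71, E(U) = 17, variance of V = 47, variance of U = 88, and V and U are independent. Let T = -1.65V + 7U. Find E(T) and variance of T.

E(T) = 1.85, variance of T = 4439.9575

E(T) = (-1.65)·E(V) + 7·E(U) = (-1.65)·71 + 7·17 = 1.85.
variance of T = a²·variance of V + b²·variance of U + 2ab·covariance of V and U with a = -1.65, b = 7.
Independence gives covariance of V and U = 0.
= (-1.65)²·47 + 7²·88 + 2·(-1.65)·7·0
= 127.9575 + 4312 + 0 = 4439.9575.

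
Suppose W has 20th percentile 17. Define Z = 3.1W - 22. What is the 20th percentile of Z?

Since a = 3.1 > 0 the transformation is increasing, so the 20th percentile of Z = a·(P_{20} of W) + b = 3.1·17 + (-22) = 30.7.

20th percentile of Z = 30.7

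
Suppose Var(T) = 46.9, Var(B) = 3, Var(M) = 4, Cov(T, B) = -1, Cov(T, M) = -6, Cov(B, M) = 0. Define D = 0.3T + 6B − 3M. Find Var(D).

Var(D) = 155.421

Var(D) = a²·Var(T) + b²·Var(B) + c²·Var(M) + 2ab·Cov(T, B) + 2ac·Cov(T, M) + 2bc·Cov(B, M), with a = 0.3, b = 6, c = -3.
= 4.221 + 108 + 36 + (-3.6) + 10.8 + 0
= 155.421.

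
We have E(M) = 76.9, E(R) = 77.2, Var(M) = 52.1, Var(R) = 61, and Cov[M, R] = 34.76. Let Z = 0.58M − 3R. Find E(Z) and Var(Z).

E(Z) = 0.58·E(M) + (-3)·E(R) = 0.58·76.9 + (-3)·77.2 = -186.998.
Var(Z) = a²·Var(M) + b²·Var(R) + 2ab·Cov[M, R] with a = 0.58, b = -3.
= 0.58²·52.1 + (-3)²·61 + 2·0.58·(-3)·34.76
= 17.52644 + 549 + (-120.9648) = 445.56164.

E(Z) = -186.998, Var(Z) = 445.56164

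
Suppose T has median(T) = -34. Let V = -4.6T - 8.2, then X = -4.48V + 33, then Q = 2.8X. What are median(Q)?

median(V) = (-4.6)·(-34) + (-8.2) = 148.2.
median(X) = (-4.48)·148.2 + 33 = -630.936.
median(Q) = 2.8·(-630.936) = -1766.6208.

median(Q) = -1766.6208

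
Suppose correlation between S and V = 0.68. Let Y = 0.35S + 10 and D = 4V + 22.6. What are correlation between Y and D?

Linear rescalings preserve correlation up to sign; here the slopes 0.35 and 4 have the same sign, so correlation between Y and D = correlation between S and V = 0.68.

correlation between Y and D = 0.68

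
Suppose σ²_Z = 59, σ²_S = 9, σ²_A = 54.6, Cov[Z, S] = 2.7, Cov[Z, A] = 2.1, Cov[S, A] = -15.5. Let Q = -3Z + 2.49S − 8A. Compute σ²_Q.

σ²_Q = 4759.1829

σ²_Q = a²·σ²_Z + b²·σ²_S + c²·σ²_A + 2ab·Cov[Z, S] + 2ac·Cov[Z, A] + 2bc·Cov[S, A], with a = -3, b = 2.49, c = -8.
= 531 + 55.8009 + 3494.4 + (-40.338) + 100.8 + 617.52
= 4759.1829.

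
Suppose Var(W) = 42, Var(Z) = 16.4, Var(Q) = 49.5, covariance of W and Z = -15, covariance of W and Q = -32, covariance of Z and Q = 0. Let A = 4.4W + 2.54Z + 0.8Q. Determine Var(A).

Var(A) = 390.04624

Var(A) = a²·Var(W) + b²·Var(Z) + c²·Var(Q) + 2ab·covariance of W and Z + 2ac·covariance of W and Q + 2bc·covariance of Z and Q, with a = 4.4, b = 2.54, c = 0.8.
= 813.12 + 105.80624 + 31.68 + (-335.28) + (-225.28) + 0
= 390.04624.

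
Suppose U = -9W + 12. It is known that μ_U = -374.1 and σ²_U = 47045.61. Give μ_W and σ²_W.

μ_W = 42.9, σ²_W = 580.81

From U = -9W + 12: μ_U = a·μ_W + b, so μ_W = (μ_U − b)/a = (-374.1 − 12)/(-9) = 42.9.
σ²_U = a²·σ²_W, so σ²_W = 47045.61/(-9)² = 580.81.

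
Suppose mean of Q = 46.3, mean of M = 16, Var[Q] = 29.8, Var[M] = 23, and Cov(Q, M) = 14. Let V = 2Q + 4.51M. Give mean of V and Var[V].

mean of V = 164.76, Var[V] = 839.5823

mean of V = 2·mean of Q + 4.51·mean of M = 2·46.3 + 4.51·16 = 164.76.
Var[V] = a²·Var[Q] + b²·Var[M] + 2ab·Cov(Q, M) with a = 2, b = 4.51.
= 2²·29.8 + 4.51²·23 + 2·2·4.51·14
= 119.2 + 467.8223 + 252.56 = 839.5823.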